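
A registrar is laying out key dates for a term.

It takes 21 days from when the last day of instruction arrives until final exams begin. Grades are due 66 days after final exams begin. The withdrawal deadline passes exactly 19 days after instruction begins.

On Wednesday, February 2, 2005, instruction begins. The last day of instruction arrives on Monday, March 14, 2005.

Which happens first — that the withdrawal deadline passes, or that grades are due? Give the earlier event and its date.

The withdrawal deadline passes — Monday, February 21, 2005

Instruction begins: Feb 2, 2005.
The withdrawal deadline passes: Feb 2, 2005 + 19 days = Feb 21, 2005.
The last day of instruction arrives: Mar 14, 2005.
Final exams begin: Mar 14, 2005 + 21 days = Apr 4, 2005.
Grades are due: Apr 4, 2005 + 66 days = Jun 9, 2005.
Comparing: the withdrawal deadline passes on Feb 21, 2005 vs grades are due on Jun 9, 2005. Earlier: the withdrawal deadline passes.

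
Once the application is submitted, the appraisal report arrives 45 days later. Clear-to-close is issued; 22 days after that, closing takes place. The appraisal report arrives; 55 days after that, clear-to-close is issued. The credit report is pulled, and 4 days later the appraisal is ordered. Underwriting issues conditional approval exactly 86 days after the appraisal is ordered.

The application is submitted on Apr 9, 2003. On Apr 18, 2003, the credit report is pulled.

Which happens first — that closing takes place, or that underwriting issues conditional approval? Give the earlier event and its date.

The application is submitted: Apr 9, 2003.
The appraisal report arrives: Apr 9, 2003 + 45 days = May 24, 2003.
Clear-to-close is issued: May 24, 2003 + 55 days = Jul 18, 2003.
Closing takes place: Jul 18, 2003 + 22 days = Aug 9, 2003.
The credit report is pulled: Apr 18, 2003.
The appraisal is ordered: Apr 18, 2003 + 4 days = Apr 22, 2003.
Underwriting issues conditional approval: Apr 22, 2003 + 86 days = Jul 17, 2003.
Comparing: closing takes place on Aug 9, 2003 vs underwriting issues conditional approval on Jul 17, 2003. Earlier: underwriting issues conditional approval.

Underwriting issues conditional approval — Jul 17, 2003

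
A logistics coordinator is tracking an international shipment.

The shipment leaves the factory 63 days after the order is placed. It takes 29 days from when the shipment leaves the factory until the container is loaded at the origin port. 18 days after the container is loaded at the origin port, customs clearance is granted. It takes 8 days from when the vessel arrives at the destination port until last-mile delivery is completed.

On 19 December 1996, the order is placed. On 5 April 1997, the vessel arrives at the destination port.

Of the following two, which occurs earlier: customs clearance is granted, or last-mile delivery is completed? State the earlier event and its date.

Customs clearance is granted — 8 April 1997

The order is placed: Dec 19, 1996.
The shipment leaves the factory: Dec 19, 1996 + 63 days = Feb 20, 1997.
The container is loaded at the origin port: Feb 20, 1997 + 29 days = Mar 21, 1997.
Customs clearance is granted: Mar 21, 1997 + 18 days = Apr 8, 1997.
The vessel arrives at the destination port: Apr 5, 1997.
Last-mile delivery is completed: Apr 5, 1997 + 8 days = Apr 13, 1997.
Comparing: customs clearance is granted on Apr 8, 1997 vs last-mile delivery is completed on Apr 13, 1997. Earlier: customs clearance is granted.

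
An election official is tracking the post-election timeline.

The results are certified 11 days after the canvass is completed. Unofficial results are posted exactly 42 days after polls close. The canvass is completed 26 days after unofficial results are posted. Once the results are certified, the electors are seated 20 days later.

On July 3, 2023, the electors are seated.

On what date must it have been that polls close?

The electors are seated: Jul 3, 2023.
The results are certified: Jul 3, 2023 − 20 days = Jun 13, 2023.
The canvass is completed: Jun 13, 2023 − 11 days = Jun 2, 2023.
Unofficial results are posted: Jun 2, 2023 − 26 days = May 7, 2023.
Polls close: May 7, 2023 − 42 days = Mar 26, 2023.

March 26, 2023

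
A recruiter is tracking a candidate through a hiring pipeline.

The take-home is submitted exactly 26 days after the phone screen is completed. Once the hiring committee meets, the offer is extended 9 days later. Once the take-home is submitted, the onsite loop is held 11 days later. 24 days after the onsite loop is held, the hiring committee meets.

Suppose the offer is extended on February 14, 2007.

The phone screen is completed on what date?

December 6, 2006

The offer is extended: Feb 14, 2007.
The hiring committee meets: Feb 14, 2007 − 9 days = Feb 5, 2007.
The onsite loop is held: Feb 5, 2007 − 24 days = Jan 12, 2007.
The take-home is submitted: Jan 12, 2007 − 11 days = Jan 1, 2007.
The phone screen is completed: Jan 1, 2007 − 26 days = Dec 6, 2006.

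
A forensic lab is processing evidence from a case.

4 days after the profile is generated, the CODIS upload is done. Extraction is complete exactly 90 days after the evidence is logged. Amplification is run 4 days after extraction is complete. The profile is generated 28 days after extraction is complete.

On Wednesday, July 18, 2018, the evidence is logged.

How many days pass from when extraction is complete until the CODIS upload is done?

Causal path: extraction is complete → the profile is generated → the CODIS upload is done.
Total delay along the path: 28 + 4 = 32 days.

32 days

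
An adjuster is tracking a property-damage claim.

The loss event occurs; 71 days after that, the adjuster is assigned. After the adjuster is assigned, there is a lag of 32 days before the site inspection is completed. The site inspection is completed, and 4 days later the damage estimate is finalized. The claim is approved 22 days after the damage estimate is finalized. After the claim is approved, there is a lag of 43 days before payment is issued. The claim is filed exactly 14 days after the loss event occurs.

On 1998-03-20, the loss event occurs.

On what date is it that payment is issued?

1998-09-08

The loss event occurs: Mar 20, 1998.
The adjuster is assigned: Mar 20, 1998 + 71 days = May 30, 1998.
The site inspection is completed: May 30, 1998 + 32 days = Jul 1, 1998.
The damage estimate is finalized: Jul 1, 1998 + 4 days = Jul 5, 1998.
The claim is approved: Jul 5, 1998 + 22 days = Jul 27, 1998.
Payment is issued: Jul 27, 1998 + 43 days = Sep 8, 1998.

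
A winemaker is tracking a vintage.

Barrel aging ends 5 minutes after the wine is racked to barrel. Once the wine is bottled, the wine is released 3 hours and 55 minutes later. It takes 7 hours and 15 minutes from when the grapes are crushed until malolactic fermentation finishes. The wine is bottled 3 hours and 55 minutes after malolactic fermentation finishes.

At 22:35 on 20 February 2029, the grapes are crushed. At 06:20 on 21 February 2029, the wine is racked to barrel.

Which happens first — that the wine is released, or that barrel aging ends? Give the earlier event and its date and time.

The grapes are crushed: 22:35 Feb 20, 2029.
Malolactic fermentation finishes: 22:35 Feb 20, 2029 + 7h15m = 05:50 Feb 21, 2029.
The wine is bottled: 05:50 Feb 21, 2029 + 3h55m = 09:45 Feb 21, 2029.
The wine is released: 09:45 Feb 21, 2029 + 3h55m = 13:40 Feb 21, 2029.
The wine is racked to barrel: 06:20 Feb 21, 2029.
Barrel aging ends: 06:20 Feb 21, 2029 + 5m = 06:25 Feb 21, 2029.
Comparing: the wine is released at 13:40 Feb 21, 2029 vs barrel aging ends at 06:25 Feb 21, 2029. Earlier: barrel aging ends.

Barrel aging ends — 06:25 on 21 February 2029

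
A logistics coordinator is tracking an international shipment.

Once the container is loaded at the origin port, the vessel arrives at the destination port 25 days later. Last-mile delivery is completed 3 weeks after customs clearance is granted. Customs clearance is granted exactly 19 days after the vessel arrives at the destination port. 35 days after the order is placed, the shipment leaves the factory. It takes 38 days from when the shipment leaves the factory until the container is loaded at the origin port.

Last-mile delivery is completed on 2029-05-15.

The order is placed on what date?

2028-12-28

Last-mile delivery is completed: May 15, 2029.
Customs clearance is granted: May 15, 2029 − 3 weeks = Apr 24, 2029.
The vessel arrives at the destination port: Apr 24, 2029 − 19 days = Apr 5, 2029.
The container is loaded at the origin port: Apr 5, 2029 − 25 days = Mar 11, 2029.
The shipment leaves the factory: Mar 11, 2029 − 38 days = Feb 1, 2029.
The order is placed: Feb 1, 2029 − 35 days = Dec 28, 2028.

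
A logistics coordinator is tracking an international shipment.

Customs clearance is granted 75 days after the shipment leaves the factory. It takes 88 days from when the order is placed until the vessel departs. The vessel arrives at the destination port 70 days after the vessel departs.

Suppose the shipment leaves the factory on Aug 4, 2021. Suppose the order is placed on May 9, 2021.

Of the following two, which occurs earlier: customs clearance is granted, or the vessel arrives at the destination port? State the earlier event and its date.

The shipment leaves the factory: Aug 4, 2021.
Customs clearance is granted: Aug 4, 2021 + 75 days = Oct 18, 2021.
The order is placed: May 9, 2021.
The vessel departs: May 9, 2021 + 88 days = Aug 5, 2021.
The vessel arrives at the destination port: Aug 5, 2021 + 70 days = Oct 14, 2021.
Comparing: customs clearance is granted on Oct 18, 2021 vs the vessel arrives at the destination port on Oct 14, 2021. Earlier: the vessel arrives at the destination port.

The vessel arrives at the destination port — Oct 14, 2021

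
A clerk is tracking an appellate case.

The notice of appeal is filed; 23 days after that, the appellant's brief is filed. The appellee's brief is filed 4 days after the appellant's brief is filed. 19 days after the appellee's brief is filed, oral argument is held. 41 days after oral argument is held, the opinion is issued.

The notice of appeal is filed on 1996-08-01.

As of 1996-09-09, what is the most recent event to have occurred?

The notice of appeal is filed: Aug 1, 1996.
The appellant's brief is filed: Aug 1, 1996 + 23 days = Aug 24, 1996.
The appellee's brief is filed: Aug 24, 1996 + 4 days = Aug 28, 1996.
Oral argument is held: Aug 28, 1996 + 19 days = Sep 16, 1996.
The opinion is issued: Sep 16, 1996 + 41 days = Oct 27, 1996.
Sep 9, 1996 falls between when the appellee's brief is filed (Aug 28, 1996) and when oral argument is held (Sep 16, 1996).

The appellee's brief is filed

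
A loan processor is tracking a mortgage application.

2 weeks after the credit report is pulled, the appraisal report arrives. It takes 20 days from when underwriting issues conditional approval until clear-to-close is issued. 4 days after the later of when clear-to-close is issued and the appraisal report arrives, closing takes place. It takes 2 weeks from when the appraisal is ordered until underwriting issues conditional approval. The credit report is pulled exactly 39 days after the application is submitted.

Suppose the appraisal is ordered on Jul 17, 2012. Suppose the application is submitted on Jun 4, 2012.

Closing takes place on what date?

Aug 24, 2012

The appraisal is ordered: Jul 17, 2012.
Underwriting issues conditional approval: Jul 17, 2012 + 2 weeks = Jul 31, 2012.
Clear-to-close is issued: Jul 31, 2012 + 20 days = Aug 20, 2012.
The application is submitted: Jun 4, 2012.
The credit report is pulled: Jun 4, 2012 + 39 days = Jul 13, 2012.
The appraisal report arrives: Jul 13, 2012 + 2 weeks = Jul 27, 2012.
Both prerequisites met — clear-to-close is issued (Aug 20, 2012), the appraisal report arrives (Jul 27, 2012); the later is Aug 20, 2012.
Closing takes place: Aug 20, 2012 + 4 days = Aug 24, 2012.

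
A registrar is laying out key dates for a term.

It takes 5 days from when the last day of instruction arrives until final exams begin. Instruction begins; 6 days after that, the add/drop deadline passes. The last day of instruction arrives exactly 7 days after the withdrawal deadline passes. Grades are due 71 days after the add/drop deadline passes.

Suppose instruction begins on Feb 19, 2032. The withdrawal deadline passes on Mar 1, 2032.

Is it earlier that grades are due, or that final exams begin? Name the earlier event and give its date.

Final exams begin — Mar 13, 2032

Instruction begins: Feb 19, 2032.
The add/drop deadline passes: Feb 19, 2032 + 6 days = Feb 25, 2032.
Grades are due: Feb 25, 2032 + 71 days = May 6, 2032.
The withdrawal deadline passes: Mar 1, 2032.
The last day of instruction arrives: Mar 1, 2032 + 7 days = Mar 8, 2032.
Final exams begin: Mar 8, 2032 + 5 days = Mar 13, 2032.
Comparing: grades are due on May 6, 2032 vs final exams begin on Mar 13, 2032. Earlier: final exams begin.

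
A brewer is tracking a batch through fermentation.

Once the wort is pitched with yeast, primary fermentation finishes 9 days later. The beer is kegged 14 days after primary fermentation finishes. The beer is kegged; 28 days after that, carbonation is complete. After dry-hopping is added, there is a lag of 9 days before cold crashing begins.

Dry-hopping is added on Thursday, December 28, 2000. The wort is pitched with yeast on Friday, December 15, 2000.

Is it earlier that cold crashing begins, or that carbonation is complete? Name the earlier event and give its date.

Dry-hopping is added: Dec 28, 2000.
Cold crashing begins: Dec 28, 2000 + 9 days = Jan 6, 2001.
The wort is pitched with yeast: Dec 15, 2000.
Primary fermentation finishes: Dec 15, 2000 + 9 days = Dec 24, 2000.
The beer is kegged: Dec 24, 2000 + 14 days = Jan 7, 2001.
Carbonation is complete: Jan 7, 2001 + 28 days = Feb 4, 2001.
Comparing: cold crashing begins on Jan 6, 2001 vs carbonation is complete on Feb 4, 2001. Earlier: cold crashing begins.

Cold crashing begins — Saturday, January 6, 2001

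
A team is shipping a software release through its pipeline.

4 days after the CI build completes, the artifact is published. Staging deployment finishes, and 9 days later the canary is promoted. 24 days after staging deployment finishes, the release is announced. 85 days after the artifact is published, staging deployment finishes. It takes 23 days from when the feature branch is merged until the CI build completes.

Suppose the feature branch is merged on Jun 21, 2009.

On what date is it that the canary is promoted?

Oct 20, 2009

The feature branch is merged: Jun 21, 2009.
The CI build completes: Jun 21, 2009 + 23 days = Jul 14, 2009.
The artifact is published: Jul 14, 2009 + 4 days = Jul 18, 2009.
Staging deployment finishes: Jul 18, 2009 + 85 days = Oct 11, 2009.
The canary is promoted: Oct 11, 2009 + 9 days = Oct 20, 2009.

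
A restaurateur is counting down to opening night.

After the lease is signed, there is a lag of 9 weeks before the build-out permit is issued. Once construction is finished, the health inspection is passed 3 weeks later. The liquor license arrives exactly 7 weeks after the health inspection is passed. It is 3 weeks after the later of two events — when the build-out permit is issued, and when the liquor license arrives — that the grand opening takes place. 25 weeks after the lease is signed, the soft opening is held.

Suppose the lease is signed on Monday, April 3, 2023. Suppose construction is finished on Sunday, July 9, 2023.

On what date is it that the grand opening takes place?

The lease is signed: Apr 3, 2023.
The build-out permit is issued: Apr 3, 2023 + 9 weeks = Jun 5, 2023.
Construction is finished: Jul 9, 2023.
The health inspection is passed: Jul 9, 2023 + 3 weeks = Jul 30, 2023.
The liquor license arrives: Jul 30, 2023 + 7 weeks = Sep 17, 2023.
Both prerequisites met — the build-out permit is issued (Jun 5, 2023), the liquor license arrives (Sep 17, 2023); the later is Sep 17, 2023.
The grand opening takes place: Sep 17, 2023 + 3 weeks = Oct 8, 2023.

Sunday, October 8, 2023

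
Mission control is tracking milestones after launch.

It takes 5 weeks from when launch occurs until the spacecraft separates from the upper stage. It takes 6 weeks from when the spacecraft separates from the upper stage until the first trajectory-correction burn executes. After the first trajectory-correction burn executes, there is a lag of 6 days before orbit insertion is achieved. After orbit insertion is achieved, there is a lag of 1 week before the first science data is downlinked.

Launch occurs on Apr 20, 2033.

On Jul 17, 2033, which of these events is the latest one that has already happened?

Orbit insertion is achieved

Launch occurs: Apr 20, 2033.
The spacecraft separates from the upper stage: Apr 20, 2033 + 5 weeks = May 25, 2033.
The first trajectory-correction burn executes: May 25, 2033 + 6 weeks = Jul 6, 2033.
Orbit insertion is achieved: Jul 6, 2033 + 6 days = Jul 12, 2033.
The first science data is downlinked: Jul 12, 2033 + 1 week = Jul 19, 2033.
Jul 17, 2033 falls between when orbit insertion is achieved (Jul 12, 2033) and when the first science data is downlinked (Jul 19, 2033).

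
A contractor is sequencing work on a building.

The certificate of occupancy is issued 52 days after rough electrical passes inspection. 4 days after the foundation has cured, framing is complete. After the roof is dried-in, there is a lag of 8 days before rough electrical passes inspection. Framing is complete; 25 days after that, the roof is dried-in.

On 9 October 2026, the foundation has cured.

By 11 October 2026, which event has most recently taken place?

The foundation has cured: Oct 9, 2026.
Framing is complete: Oct 9, 2026 + 4 days = Oct 13, 2026.
The roof is dried-in: Oct 13, 2026 + 25 days = Nov 7, 2026.
Rough electrical passes inspection: Nov 7, 2026 + 8 days = Nov 15, 2026.
The certificate of occupancy is issued: Nov 15, 2026 + 52 days = Jan 6, 2027.
Oct 11, 2026 falls between when the foundation has cured (Oct 9, 2026) and when framing is complete (Oct 13, 2026).

The foundation has cured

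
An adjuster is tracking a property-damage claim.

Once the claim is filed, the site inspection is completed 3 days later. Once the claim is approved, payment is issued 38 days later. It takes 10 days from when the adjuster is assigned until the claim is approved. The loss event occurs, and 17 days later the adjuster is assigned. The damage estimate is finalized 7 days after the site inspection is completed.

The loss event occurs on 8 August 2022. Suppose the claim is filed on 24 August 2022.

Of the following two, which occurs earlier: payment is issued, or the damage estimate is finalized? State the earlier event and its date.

The damage estimate is finalized — 3 September 2022

The loss event occurs: Aug 8, 2022.
The adjuster is assigned: Aug 8, 2022 + 17 days = Aug 25, 2022.
The claim is approved: Aug 25, 2022 + 10 days = Sep 4, 2022.
Payment is issued: Sep 4, 2022 + 38 days = Oct 12, 2022.
The claim is filed: Aug 24, 2022.
The site inspection is completed: Aug 24, 2022 + 3 days = Aug 27, 2022.
The damage estimate is finalized: Aug 27, 2022 + 7 days = Sep 3, 2022.
Comparing: payment is issued on Oct 12, 2022 vs the damage estimate is finalized on Sep 3, 2022. Earlier: the damage estimate is finalized.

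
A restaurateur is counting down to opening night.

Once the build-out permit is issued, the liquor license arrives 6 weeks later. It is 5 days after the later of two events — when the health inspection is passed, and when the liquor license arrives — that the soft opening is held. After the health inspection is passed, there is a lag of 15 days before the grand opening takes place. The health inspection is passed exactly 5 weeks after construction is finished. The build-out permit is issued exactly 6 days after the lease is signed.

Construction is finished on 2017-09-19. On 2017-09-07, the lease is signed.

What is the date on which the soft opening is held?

Construction is finished: Sep 19, 2017.
The health inspection is passed: Sep 19, 2017 + 5 weeks = Oct 24, 2017.
The lease is signed: Sep 7, 2017.
The build-out permit is issued: Sep 7, 2017 + 6 days = Sep 13, 2017.
The liquor license arrives: Sep 13, 2017 + 6 weeks = Oct 25, 2017.
Both prerequisites met — the health inspection is passed (Oct 24, 2017), the liquor license arrives (Oct 25, 2017); the later is Oct 25, 2017.
The soft opening is held: Oct 25, 2017 + 5 days = Oct 30, 2017.

2017-10-30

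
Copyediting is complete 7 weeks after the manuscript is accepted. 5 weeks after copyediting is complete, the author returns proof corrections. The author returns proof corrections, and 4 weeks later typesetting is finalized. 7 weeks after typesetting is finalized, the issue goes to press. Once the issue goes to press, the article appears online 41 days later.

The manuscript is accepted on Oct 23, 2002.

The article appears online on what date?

May 13, 2003

The manuscript is accepted: Oct 23, 2002.
Copyediting is complete: Oct 23, 2002 + 7 weeks = Dec 11, 2002.
The author returns proof corrections: Dec 11, 2002 + 5 weeks = Jan 15, 2003.
Typesetting is finalized: Jan 15, 2003 + 4 weeks = Feb 12, 2003.
The issue goes to press: Feb 12, 2003 + 7 weeks = Apr 2, 2003.
The article appears online: Apr 2, 2003 + 41 days = May 13, 2003.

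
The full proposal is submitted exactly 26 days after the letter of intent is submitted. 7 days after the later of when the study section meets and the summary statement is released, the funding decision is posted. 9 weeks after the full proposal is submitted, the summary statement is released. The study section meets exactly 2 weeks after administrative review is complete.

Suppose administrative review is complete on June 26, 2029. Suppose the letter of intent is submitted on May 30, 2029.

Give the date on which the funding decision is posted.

September 3, 2029

Administrative review is complete: Jun 26, 2029.
The study section meets: Jun 26, 2029 + 2 weeks = Jul 10, 2029.
The letter of intent is submitted: May 30, 2029.
The full proposal is submitted: May 30, 2029 + 26 days = Jun 25, 2029.
The summary statement is released: Jun 25, 2029 + 9 weeks = Aug 27, 2029.
Both prerequisites met — the study section meets (Jul 10, 2029), the summary statement is released (Aug 27, 2029); the later is Aug 27, 2029.
The funding decision is posted: Aug 27, 2029 + 7 days = Sep 3, 2029.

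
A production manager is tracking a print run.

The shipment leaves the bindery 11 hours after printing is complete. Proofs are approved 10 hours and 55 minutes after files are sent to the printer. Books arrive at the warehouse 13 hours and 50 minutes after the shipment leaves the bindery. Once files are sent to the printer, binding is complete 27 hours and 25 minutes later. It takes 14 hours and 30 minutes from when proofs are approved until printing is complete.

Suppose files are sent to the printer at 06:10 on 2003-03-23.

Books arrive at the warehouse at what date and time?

08:25 on 2003-03-25

Files are sent to the printer: 06:10 Mar 23, 2003.
Proofs are approved: 06:10 Mar 23, 2003 + 10h55m = 17:05 Mar 23, 2003.
Printing is complete: 17:05 Mar 23, 2003 + 14h30m = 07:35 Mar 24, 2003.
The shipment leaves the bindery: 07:35 Mar 24, 2003 + 11h = 18:35 Mar 24, 2003.
Books arrive at the warehouse: 18:35 Mar 24, 2003 + 13h50m = 08:25 Mar 25, 2003.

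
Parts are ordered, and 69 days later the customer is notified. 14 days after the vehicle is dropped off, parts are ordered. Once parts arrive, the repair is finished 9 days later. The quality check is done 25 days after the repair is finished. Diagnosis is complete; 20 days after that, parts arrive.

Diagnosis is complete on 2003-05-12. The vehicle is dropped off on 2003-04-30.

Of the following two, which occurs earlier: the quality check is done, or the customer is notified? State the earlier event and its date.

Diagnosis is complete: May 12, 2003.
Parts arrive: May 12, 2003 + 20 days = Jun 1, 2003.
The repair is finished: Jun 1, 2003 + 9 days = Jun 10, 2003.
The quality check is done: Jun 10, 2003 + 25 days = Jul 5, 2003.
The vehicle is dropped off: Apr 30, 2003.
Parts are ordered: Apr 30, 2003 + 14 days = May 14, 2003.
The customer is notified: May 14, 2003 + 69 days = Jul 22, 2003.
Comparing: the quality check is done on Jul 5, 2003 vs the customer is notified on Jul 22, 2003. Earlier: the quality check is done.

The quality check is done — 2003-07-05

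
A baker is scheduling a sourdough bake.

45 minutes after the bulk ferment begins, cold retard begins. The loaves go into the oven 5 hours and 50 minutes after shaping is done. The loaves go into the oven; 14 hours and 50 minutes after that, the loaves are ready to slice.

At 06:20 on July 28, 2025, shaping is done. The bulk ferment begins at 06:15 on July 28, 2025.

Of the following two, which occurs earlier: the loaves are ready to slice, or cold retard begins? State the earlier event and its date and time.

Cold retard begins — 07:00 on July 28, 2025

Shaping is done: 06:20 Jul 28, 2025.
The loaves go into the oven: 06:20 Jul 28, 2025 + 5h50m = 12:10 Jul 28, 2025.
The loaves are ready to slice: 12:10 Jul 28, 2025 + 14h50m = 03:00 Jul 29, 2025.
The bulk ferment begins: 06:15 Jul 28, 2025.
Cold retard begins: 06:15 Jul 28, 2025 + 45m = 07:00 Jul 28, 2025.
Comparing: the loaves are ready to slice at 03:00 Jul 29, 2025 vs cold retard begins at 07:00 Jul 28, 2025. Earlier: cold retard begins.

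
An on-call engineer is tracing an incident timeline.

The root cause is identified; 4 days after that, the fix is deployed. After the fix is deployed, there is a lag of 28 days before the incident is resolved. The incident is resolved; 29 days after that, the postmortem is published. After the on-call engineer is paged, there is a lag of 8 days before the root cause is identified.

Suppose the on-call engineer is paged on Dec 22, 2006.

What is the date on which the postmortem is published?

The on-call engineer is paged: Dec 22, 2006.
The root cause is identified: Dec 22, 2006 + 8 days = Dec 30, 2006.
The fix is deployed: Dec 30, 2006 + 4 days = Jan 3, 2007.
The incident is resolved: Jan 3, 2007 + 28 days = Jan 31, 2007.
The postmortem is published: Jan 31, 2007 + 29 days = Mar 1, 2007.

Mar 1, 2007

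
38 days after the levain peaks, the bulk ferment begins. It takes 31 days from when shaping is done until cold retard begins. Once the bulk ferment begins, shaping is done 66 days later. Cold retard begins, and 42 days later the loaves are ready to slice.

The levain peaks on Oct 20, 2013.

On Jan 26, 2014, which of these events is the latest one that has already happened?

The bulk ferment begins

The levain peaks: Oct 20, 2013.
The bulk ferment begins: Oct 20, 2013 + 38 days = Nov 27, 2013.
Shaping is done: Nov 27, 2013 + 66 days = Feb 1, 2014.
Cold retard begins: Feb 1, 2014 + 31 days = Mar 4, 2014.
The loaves are ready to slice: Mar 4, 2014 + 42 days = Apr 15, 2014.
Jan 26, 2014 falls between when the bulk ferment begins (Nov 27, 2013) and when shaping is done (Feb 1, 2014).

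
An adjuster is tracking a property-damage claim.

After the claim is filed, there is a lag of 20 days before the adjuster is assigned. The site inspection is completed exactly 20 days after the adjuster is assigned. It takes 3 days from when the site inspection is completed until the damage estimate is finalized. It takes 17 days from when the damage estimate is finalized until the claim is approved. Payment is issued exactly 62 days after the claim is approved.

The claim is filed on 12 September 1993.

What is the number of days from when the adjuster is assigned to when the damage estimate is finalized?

23 days

Causal path: the adjuster is assigned → the site inspection is completed → the damage estimate is finalized.
Total delay along the path: 20 + 3 = 23 days.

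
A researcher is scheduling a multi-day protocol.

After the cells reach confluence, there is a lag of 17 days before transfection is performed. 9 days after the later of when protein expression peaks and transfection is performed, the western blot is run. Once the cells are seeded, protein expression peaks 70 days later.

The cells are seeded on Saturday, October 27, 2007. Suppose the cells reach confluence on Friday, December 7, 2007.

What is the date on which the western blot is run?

The cells are seeded: Oct 27, 2007.
Protein expression peaks: Oct 27, 2007 + 70 days = Jan 5, 2008.
The cells reach confluence: Dec 7, 2007.
Transfection is performed: Dec 7, 2007 + 17 days = Dec 24, 2007.
Both prerequisites met — protein expression peaks (Jan 5, 2008), transfection is performed (Dec 24, 2007); the later is Jan 5, 2008.
The western blot is run: Jan 5, 2008 + 9 days = Jan 14, 2008.

Monday, January 14, 2008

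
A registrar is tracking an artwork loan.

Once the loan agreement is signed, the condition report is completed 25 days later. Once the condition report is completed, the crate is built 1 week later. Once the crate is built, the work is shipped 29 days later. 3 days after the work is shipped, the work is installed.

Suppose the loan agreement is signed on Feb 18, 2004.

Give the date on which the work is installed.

Apr 22, 2004

The loan agreement is signed: Feb 18, 2004.
The condition report is completed: Feb 18, 2004 + 25 days = Mar 14, 2004.
The crate is built: Mar 14, 2004 + 1 week = Mar 21, 2004.
The work is shipped: Mar 21, 2004 + 29 days = Apr 19, 2004.
The work is installed: Apr 19, 2004 + 3 days = Apr 22, 2004.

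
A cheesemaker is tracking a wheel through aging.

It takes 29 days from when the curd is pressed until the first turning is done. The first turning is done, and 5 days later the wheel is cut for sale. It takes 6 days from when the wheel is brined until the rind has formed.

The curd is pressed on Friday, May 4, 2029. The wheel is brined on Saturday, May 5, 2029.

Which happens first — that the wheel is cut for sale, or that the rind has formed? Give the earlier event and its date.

The rind has formed — Friday, May 11, 2029

The curd is pressed: May 4, 2029.
The first turning is done: May 4, 2029 + 29 days = Jun 2, 2029.
The wheel is cut for sale: Jun 2, 2029 + 5 days = Jun 7, 2029.
The wheel is brined: May 5, 2029.
The rind has formed: May 5, 2029 + 6 days = May 11, 2029.
Comparing: the wheel is cut for sale on Jun 7, 2029 vs the rind has formed on May 11, 2029. Earlier: the rind has formed.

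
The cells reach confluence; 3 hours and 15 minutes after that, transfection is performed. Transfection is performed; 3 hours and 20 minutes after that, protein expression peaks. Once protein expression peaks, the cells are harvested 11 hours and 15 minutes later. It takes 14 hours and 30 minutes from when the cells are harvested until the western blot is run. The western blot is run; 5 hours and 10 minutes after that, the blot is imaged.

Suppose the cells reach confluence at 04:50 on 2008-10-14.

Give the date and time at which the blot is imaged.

The cells reach confluence: 04:50 Oct 14, 2008.
Transfection is performed: 04:50 Oct 14, 2008 + 3h15m = 08:05 Oct 14, 2008.
Protein expression peaks: 08:05 Oct 14, 2008 + 3h20m = 11:25 Oct 14, 2008.
The cells are harvested: 11:25 Oct 14, 2008 + 11h15m = 22:40 Oct 14, 2008.
The western blot is run: 22:40 Oct 14, 2008 + 14h30m = 13:10 Oct 15, 2008.
The blot is imaged: 13:10 Oct 15, 2008 + 5h10m = 18:20 Oct 15, 2008.

18:20 on 2008-10-15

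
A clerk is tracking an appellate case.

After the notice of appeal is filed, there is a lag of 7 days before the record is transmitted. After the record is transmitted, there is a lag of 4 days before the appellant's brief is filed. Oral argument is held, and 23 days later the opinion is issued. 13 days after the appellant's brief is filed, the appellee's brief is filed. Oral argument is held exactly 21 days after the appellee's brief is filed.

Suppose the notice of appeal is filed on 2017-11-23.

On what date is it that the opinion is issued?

2018-01-30

The notice of appeal is filed: Nov 23, 2017.
The record is transmitted: Nov 23, 2017 + 7 days = Nov 30, 2017.
The appellant's brief is filed: Nov 30, 2017 + 4 days = Dec 4, 2017.
The appellee's brief is filed: Dec 4, 2017 + 13 days = Dec 17, 2017.
Oral argument is held: Dec 17, 2017 + 21 days = Jan 7, 2018.
The opinion is issued: Jan 7, 2018 + 23 days = Jan 30, 2018.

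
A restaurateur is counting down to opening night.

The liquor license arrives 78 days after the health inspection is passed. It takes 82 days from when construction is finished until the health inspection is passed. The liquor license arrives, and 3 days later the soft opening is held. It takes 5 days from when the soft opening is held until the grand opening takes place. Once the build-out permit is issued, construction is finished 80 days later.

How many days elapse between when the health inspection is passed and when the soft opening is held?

Causal path: the health inspection is passed → the liquor license arrives → the soft opening is held.
Total delay along the path: 78 + 3 = 81 days.

81 days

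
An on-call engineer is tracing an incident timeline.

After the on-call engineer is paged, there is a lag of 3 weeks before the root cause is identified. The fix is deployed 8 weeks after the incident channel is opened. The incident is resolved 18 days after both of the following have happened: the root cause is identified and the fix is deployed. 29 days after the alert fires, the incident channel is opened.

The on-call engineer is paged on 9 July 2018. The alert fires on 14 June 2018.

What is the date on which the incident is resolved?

25 September 2018

The on-call engineer is paged: Jul 9, 2018.
The root cause is identified: Jul 9, 2018 + 3 weeks = Jul 30, 2018.
The alert fires: Jun 14, 2018.
The incident channel is opened: Jun 14, 2018 + 29 days = Jul 13, 2018.
The fix is deployed: Jul 13, 2018 + 8 weeks = Sep 7, 2018.
Both prerequisites met — the root cause is identified (Jul 30, 2018), the fix is deployed (Sep 7, 2018); the later is Sep 7, 2018.
The incident is resolved: Sep 7, 2018 + 18 days = Sep 25, 2018.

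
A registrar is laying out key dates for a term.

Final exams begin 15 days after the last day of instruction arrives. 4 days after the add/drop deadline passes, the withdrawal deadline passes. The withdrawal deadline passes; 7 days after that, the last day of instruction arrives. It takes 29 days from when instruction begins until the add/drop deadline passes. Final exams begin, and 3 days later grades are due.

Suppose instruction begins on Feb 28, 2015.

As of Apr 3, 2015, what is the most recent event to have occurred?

Instruction begins: Feb 28, 2015.
The add/drop deadline passes: Feb 28, 2015 + 29 days = Mar 29, 2015.
The withdrawal deadline passes: Mar 29, 2015 + 4 days = Apr 2, 2015.
The last day of instruction arrives: Apr 2, 2015 + 7 days = Apr 9, 2015.
Final exams begin: Apr 9, 2015 + 15 days = Apr 24, 2015.
Grades are due: Apr 24, 2015 + 3 days = Apr 27, 2015.
Apr 3, 2015 falls between when the withdrawal deadline passes (Apr 2, 2015) and when the last day of instruction arrives (Apr 9, 2015).

The withdrawal deadline passes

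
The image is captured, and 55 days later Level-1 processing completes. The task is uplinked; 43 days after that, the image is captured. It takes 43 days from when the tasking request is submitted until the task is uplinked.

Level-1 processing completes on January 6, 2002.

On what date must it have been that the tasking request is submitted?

August 18, 2001

Level-1 processing completes: Jan 6, 2002.
The image is captured: Jan 6, 2002 − 55 days = Nov 12, 2001.
The task is uplinked: Nov 12, 2001 − 43 days = Sep 30, 2001.
The tasking request is submitted: Sep 30, 2001 − 43 days = Aug 18, 2001.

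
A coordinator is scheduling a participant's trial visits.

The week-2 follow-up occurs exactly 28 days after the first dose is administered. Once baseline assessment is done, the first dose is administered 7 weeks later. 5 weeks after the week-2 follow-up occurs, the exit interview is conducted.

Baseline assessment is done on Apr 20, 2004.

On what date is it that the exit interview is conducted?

Aug 10, 2004

Baseline assessment is done: Apr 20, 2004.
The first dose is administered: Apr 20, 2004 + 7 weeks = Jun 8, 2004.
The week-2 follow-up occurs: Jun 8, 2004 + 28 days = Jul 6, 2004.
The exit interview is conducted: Jul 6, 2004 + 5 weeks = Aug 10, 2004.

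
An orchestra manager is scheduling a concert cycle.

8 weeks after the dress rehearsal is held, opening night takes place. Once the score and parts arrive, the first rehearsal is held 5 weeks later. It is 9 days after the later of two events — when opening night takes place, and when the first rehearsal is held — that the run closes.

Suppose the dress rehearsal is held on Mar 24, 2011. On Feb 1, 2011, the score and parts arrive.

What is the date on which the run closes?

May 28, 2011

The dress rehearsal is held: Mar 24, 2011.
Opening night takes place: Mar 24, 2011 + 8 weeks = May 19, 2011.
The score and parts arrive: Feb 1, 2011.
The first rehearsal is held: Feb 1, 2011 + 5 weeks = Mar 8, 2011.
Both prerequisites met — opening night takes place (May 19, 2011), the first rehearsal is held (Mar 8, 2011); the later is May 19, 2011.
The run closes: May 19, 2011 + 9 days = May 28, 2011.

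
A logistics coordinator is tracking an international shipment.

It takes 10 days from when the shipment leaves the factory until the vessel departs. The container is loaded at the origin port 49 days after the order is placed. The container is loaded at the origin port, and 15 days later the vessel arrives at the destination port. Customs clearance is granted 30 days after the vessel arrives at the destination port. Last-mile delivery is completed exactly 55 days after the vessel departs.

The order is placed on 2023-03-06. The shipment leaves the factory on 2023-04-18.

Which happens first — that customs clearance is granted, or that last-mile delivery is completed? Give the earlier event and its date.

Customs clearance is granted — 2023-06-08

The order is placed: Mar 6, 2023.
The container is loaded at the origin port: Mar 6, 2023 + 49 days = Apr 24, 2023.
The vessel arrives at the destination port: Apr 24, 2023 + 15 days = May 9, 2023.
Customs clearance is granted: May 9, 2023 + 30 days = Jun 8, 2023.
The shipment leaves the factory: Apr 18, 2023.
The vessel departs: Apr 18, 2023 + 10 days = Apr 28, 2023.
Last-mile delivery is completed: Apr 28, 2023 + 55 days = Jun 22, 2023.
Comparing: customs clearance is granted on Jun 8, 2023 vs last-mile delivery is completed on Jun 22, 2023. Earlier: customs clearance is granted.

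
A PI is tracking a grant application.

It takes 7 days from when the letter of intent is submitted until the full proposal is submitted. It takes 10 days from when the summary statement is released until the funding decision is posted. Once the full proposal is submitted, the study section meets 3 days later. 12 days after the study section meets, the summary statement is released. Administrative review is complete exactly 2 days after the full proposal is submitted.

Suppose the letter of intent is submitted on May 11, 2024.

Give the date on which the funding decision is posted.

June 12, 2024

The letter of intent is submitted: May 11, 2024.
The full proposal is submitted: May 11, 2024 + 7 days = May 18, 2024.
The study section meets: May 18, 2024 + 3 days = May 21, 2024.
The summary statement is released: May 21, 2024 + 12 days = Jun 2, 2024.
The funding decision is posted: Jun 2, 2024 + 10 days = Jun 12, 2024.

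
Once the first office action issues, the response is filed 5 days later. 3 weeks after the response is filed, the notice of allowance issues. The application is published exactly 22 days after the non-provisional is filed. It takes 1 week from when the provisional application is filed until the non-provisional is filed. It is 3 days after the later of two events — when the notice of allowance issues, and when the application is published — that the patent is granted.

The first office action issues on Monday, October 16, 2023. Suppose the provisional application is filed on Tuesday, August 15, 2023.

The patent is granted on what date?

The first office action issues: Oct 16, 2023.
The response is filed: Oct 16, 2023 + 5 days = Oct 21, 2023.
The notice of allowance issues: Oct 21, 2023 + 3 weeks = Nov 11, 2023.
The provisional application is filed: Aug 15, 2023.
The non-provisional is filed: Aug 15, 2023 + 1 week = Aug 22, 2023.
The application is published: Aug 22, 2023 + 22 days = Sep 13, 2023.
Both prerequisites met — the notice of allowance issues (Nov 11, 2023), the application is published (Sep 13, 2023); the later is Nov 11, 2023.
The patent is granted: Nov 11, 2023 + 3 days = Nov 14, 2023.

Tuesday, November 14, 2023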